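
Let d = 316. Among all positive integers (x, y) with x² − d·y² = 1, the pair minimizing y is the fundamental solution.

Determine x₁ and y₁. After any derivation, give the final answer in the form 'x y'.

12799 720

[17; 1,3,2,8,2,3,1,34] for √316; ℓ=8 ⇒ convergent index 7
i=0: a=17 ⇒ p=17, q=1
i=1: a=1 ⇒ p=18, q=1
i=2: a=3 ⇒ p=71, q=4
i=3: a=2 ⇒ p=160, q=9
…
i=5: a=2 ⇒ p=2862, q=161
i=6: a=3 ⇒ p=9937, q=559
i=7: a=1 ⇒ p=12799, q=720
→ (12799, 720).  Check: 12799²=163814401, 316·720²=163814400, difference 1.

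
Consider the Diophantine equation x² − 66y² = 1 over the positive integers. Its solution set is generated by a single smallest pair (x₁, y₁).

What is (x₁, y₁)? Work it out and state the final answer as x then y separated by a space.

d=66: √d = [8; 8,16] (ℓ=2, even), read p_1/q_1
step 0: (8, 1)  from 8·(1,0) + (0,1)
step 1: (65, 8)  from 8·(8,1) + (1,0)
→ (65, 8).  Check: 65²=4225, 66·8²=4224, difference 1.

65 8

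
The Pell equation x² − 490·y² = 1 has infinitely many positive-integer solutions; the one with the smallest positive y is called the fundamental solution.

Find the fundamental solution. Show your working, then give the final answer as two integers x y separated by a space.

1039681 46968

d=490: √d = [22; 7,2,1,4,4,4,1,2,7,44] (ℓ=10, even), read p_9/q_9
a_0=22:  p_0=22·1+0=22,  q_0=22·0+1=1
a_1=7:  p_1=7·22+1=155,  q_1=7·1+0=7
a_2=2:  p_2=2·155+22=332,  q_2=2·7+1=15
…
a_6=4:  p_6=4·9607+2280=40708,  q_6=4·434+103=1839
…
a_8=2:  p_8=2·50315+40708=141338,  q_8=2·2273+1839=6385
a_9=7:  p_9=7·141338+50315=1039681,  q_9=7·6385+2273=46968
→ (1039681, 46968).  Check: 1039681²=1080936581761, 490·46968²=1080936581760, difference 1.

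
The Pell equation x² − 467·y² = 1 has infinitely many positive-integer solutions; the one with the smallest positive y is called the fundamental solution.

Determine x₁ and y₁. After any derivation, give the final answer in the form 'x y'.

√467 = [21; 1,1,1,1,3,…,1,1,42, …], period ℓ=14 (even) → k=13
i=0: a=21 ⇒ p=21, q=1
i=1: a=1 ⇒ p=22, q=1
i=2: a=1 ⇒ p=43, q=2
i=3: a=1 ⇒ p=65, q=3
i=4: a=1 ⇒ p=108, q=5
i=5: a=3 ⇒ p=389, q=18
i=6: a=3 ⇒ p=1275, q=59
i=7: a=21 ⇒ p=27164, q=1257
i=8: a=3 ⇒ p=82767, q=3830
i=9: a=3 ⇒ p=275465, q=12747
i=10: a=1 ⇒ p=358232, q=16577
i=11: a=1 ⇒ p=633697, q=29324
i=12: a=1 ⇒ p=991929, q=45901
i=13: a=1 ⇒ p=1625626, q=75225
(x₁, y₁) = (1625626, 75225);  1625626² − 467·75225² = 1 ✓

1625626 75225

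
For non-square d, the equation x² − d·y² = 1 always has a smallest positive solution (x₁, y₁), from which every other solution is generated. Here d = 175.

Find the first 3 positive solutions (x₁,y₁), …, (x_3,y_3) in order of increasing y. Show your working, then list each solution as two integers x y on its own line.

d=175: √d = [13; 4,2,1,2,4,26] (ℓ=6, even), read p_5/q_5
k=0  a_k=13  p_k/q_k = 13/1
k=1  a_k=4  p_k/q_k = 53/4
…
k=3  a_k=1  p_k/q_k = 172/13
k=4  a_k=2  p_k/q_k = 463/35
k=5  a_k=4  p_k/q_k = 2024/153
→ (2024, 153).  Check: 2024²=4096576, 175·153²=4096575, difference 1.
(x_2, y_2) = (2024·2024 + 175·153·153, 2024·153 + 153·2024) = (8193151, 619344)
(x_3, y_3) = (2024·8193151 + 175·153·619344, 2024·619344 + 153·8193151) = (33165873224, 2507104359)

2024 153
8193151 619344
33165873224 2507104359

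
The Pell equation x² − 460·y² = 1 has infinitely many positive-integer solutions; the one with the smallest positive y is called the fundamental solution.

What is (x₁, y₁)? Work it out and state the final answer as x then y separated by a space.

[21; 2,4,3,1,2,10,2,1,3,4,2,42] for √460; ℓ=12 ⇒ convergent index 11
k=0  a_k=21  p_k/q_k = 21/1
…
k=5  a_k=2  p_k/q_k = 2252/105
…
k=8  a_k=1  p_k/q_k = 72257/3369
…
k=10  a_k=4  p_k/q_k = 1135029/52921
k=11  a_k=2  p_k/q_k = 2535751/118230
fundamental: x₁=2535751, y₁=118230  (since 6430033134001 − 460·13978332900 = 1)

2535751 118230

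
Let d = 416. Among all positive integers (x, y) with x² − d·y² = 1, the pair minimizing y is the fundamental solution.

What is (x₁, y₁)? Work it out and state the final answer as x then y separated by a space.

[20; 2,1,1,9,1,1,2,40] for √416; ℓ=8 ⇒ convergent index 7
step 0: (20, 1)  from 20·(1,0) + (0,1)
…
step 2: (61, 3)  from 1·(41,2) + (20,1)
step 3: (102, 5)  from 1·(61,3) + (41,2)
step 4: (979, 48)  from 9·(102,5) + (61,3)
…
step 6: (2060, 101)  from 1·(1081,53) + (979,48)
step 7: (5201, 255)  from 2·(2060,101) + (1081,53)
(x₁, y₁) = (5201, 255);  5201² − 416·255² = 1 ✓

5201 255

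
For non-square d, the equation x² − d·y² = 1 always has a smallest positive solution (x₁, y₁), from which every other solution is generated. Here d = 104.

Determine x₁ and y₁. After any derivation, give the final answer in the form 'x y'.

51 5

[10; 5,20] for √104; ℓ=2 ⇒ convergent index 1
a_0=10:  p_0=10·1+0=10,  q_0=10·0+1=1
a_1=5:  p_1=5·10+1=51,  q_1=5·1+0=5
(x₁, y₁) = (51, 5);  51² − 104·5² = 1 ✓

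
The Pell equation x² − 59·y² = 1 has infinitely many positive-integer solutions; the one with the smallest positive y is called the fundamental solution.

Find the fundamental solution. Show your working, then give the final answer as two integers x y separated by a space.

530 69

√59 → a₀=7, period (1,2,7,2,1,14); ℓ=6 even so k=5
i=0: a=7 ⇒ p=7, q=1
i=1: a=1 ⇒ p=8, q=1
…
i=3: a=7 ⇒ p=169, q=22
i=4: a=2 ⇒ p=361, q=47
i=5: a=1 ⇒ p=530, q=69
fundamental: x₁=530, y₁=69  (since 280900 − 59·4761 = 1)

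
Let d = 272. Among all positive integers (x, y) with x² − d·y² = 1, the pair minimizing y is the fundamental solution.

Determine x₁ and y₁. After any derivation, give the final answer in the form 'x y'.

33 2

√272 = [16; 2,32, …], period ℓ=2 (even) → k=1
i=0: a=16 ⇒ p=16, q=1
i=1: a=2 ⇒ p=33, q=2
fundamental: x₁=33, y₁=2  (since 1089 − 272·4 = 1)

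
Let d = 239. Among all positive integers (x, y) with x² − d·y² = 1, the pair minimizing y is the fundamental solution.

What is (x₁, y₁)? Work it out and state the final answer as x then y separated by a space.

6195120 400729

d=239: √d = [15; 2,5,1,2,4,15,4,2,1,5,2,30] (ℓ=12, even), read p_11/q_11
i=0: a=15 ⇒ p=15, q=1
…
i=2: a=5 ⇒ p=170, q=11
i=3: a=1 ⇒ p=201, q=13
…
i=6: a=15 ⇒ p=37907, q=2452
i=7: a=4 ⇒ p=154117, q=9969
i=8: a=2 ⇒ p=346141, q=22390
…
i=10: a=5 ⇒ p=2847431, q=184185
i=11: a=2 ⇒ p=6195120, q=400729
→ (6195120, 400729).  Check: 6195120²=38379511814400, 239·400729²=38379511814399, difference 1.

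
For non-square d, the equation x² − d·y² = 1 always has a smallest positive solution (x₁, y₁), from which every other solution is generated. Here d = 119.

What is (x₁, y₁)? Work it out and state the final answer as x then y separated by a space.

120 11

[10; 1,9,1,20] for √119; ℓ=4 ⇒ convergent index 3
k=0  a_k=10  p_k/q_k = 10/1
k=1  a_k=1  p_k/q_k = 11/1
k=2  a_k=9  p_k/q_k = 109/10
k=3  a_k=1  p_k/q_k = 120/11
(x₁, y₁) = (120, 11);  120² − 119·11² = 1 ✓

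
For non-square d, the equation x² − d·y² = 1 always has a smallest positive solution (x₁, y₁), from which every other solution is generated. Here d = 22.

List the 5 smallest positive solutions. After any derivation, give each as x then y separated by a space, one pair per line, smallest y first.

197 42
77617 16548
30580901 6519870
12048797377 2568812232
4747195585637 1012105499538

[4; 1,2,4,2,1,8] for √22; ℓ=6 ⇒ convergent index 5
a_0=4:  p_0=4·1+0=4,  q_0=4·0+1=1
…
a_4=2:  p_4=2·61+14=136,  q_4=2·13+3=29
a_5=1:  p_5=1·136+61=197,  q_5=1·29+13=42
(x₁, y₁) = (197, 42);  197² − 22·42² = 1 ✓
(x_2, y_2) = (197·197 + 22·42·42, 197·42 + 42·197) = (77617, 16548)
(x_3, y_3) = (197·77617 + 22·42·16548, 197·16548 + 42·77617) = (30580901, 6519870)
(x_4, y_4) = (197·30580901 + 22·42·6519870, 197·6519870 + 42·30580901) = (12048797377, 2568812232)
(x_5, y_5) = (197·12048797377 + 22·42·2568812232, 197·2568812232 + 42·12048797377) = (4747195585637, 1012105499538)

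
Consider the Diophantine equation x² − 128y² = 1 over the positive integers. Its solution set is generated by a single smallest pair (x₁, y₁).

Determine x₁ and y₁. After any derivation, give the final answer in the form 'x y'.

[11; 3,5,3,22] for √128; ℓ=4 ⇒ convergent index 3
a_0=11:  p_0=11·1+0=11,  q_0=11·0+1=1
…
a_2=5:  p_2=5·34+11=181,  q_2=5·3+1=16
a_3=3:  p_3=3·181+34=577,  q_3=3·16+3=51
fundamental: x₁=577, y₁=51  (since 332929 − 128·2601 = 1)

577 51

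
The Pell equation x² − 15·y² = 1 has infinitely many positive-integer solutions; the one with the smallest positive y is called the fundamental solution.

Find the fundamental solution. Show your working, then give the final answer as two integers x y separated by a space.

4 1

√15 → a₀=3, period (1,6); ℓ=2 even so k=1
step 0: (3, 1)  from 3·(1,0) + (0,1)
step 1: (4, 1)  from 1·(3,1) + (1,0)
→ (4, 1).  Check: 4²=16, 15·1²=15, difference 1.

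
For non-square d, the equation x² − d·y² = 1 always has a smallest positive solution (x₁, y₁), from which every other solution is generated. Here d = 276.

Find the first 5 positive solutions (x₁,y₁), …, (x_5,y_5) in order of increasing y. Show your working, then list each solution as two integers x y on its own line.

[16; 1,1,1,1,2,2,2,1,1,1,1,32] for √276; ℓ=12 ⇒ convergent index 11
k=0  a_k=16  p_k/q_k = 16/1
k=1  a_k=1  p_k/q_k = 17/1
…
k=4  a_k=1  p_k/q_k = 83/5
…
k=10  a_k=1  p_k/q_k = 4768/287
k=11  a_k=1  p_k/q_k = 7775/468
(x₁, y₁) = (7775, 468);  7775² − 276·468² = 1 ✓
n=2: (7775,468)∘(7775,468) = (7775·7775+276·468·468, 7775·468+468·7775) = (120901249,7277400)
n=3: (120901249,7277400)∘(7775,468) = (7775·120901249+276·468·7277400, 7775·7277400+468·120901249) = (1880014414175,113163569532)
n=4: (1880014414175,113163569532)∘(7775,468) = (7775·1880014414175+276·468·113163569532, 7775·113163569532+468·1880014414175) = (29234224019520001,1759693498945200)
n=5: (29234224019520001,1759693498945200)∘(7775,468) = (7775·29234224019520001+276·468·1759693498945200, 7775·1759693498945200+468·29234224019520001) = (454592181623521601375,27363233795434290468)

7775 468
120901249 7277400
1880014414175 113163569532
29234224019520001 1759693498945200
454592181623521601375 27363233795434290468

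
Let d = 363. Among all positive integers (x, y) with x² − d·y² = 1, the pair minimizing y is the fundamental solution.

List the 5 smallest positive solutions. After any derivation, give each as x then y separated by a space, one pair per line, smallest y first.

[19; 19,38] for √363; ℓ=2 ⇒ convergent index 1
i=0: a=19 ⇒ p=19, q=1
i=1: a=19 ⇒ p=362, q=19
fundamental: x₁=362, y₁=19  (since 131044 − 363·361 = 1)
(x_2, y_2) = (362·362 + 363·19·19, 362·19 + 19·362) = (262087, 13756)
(x_3, y_3) = (362·262087 + 363·19·13756, 362·13756 + 19·262087) = (189750626, 9959325)
(x_4, y_4) = (362·189750626 + 363·19·9959325, 362·9959325 + 19·189750626) = (137379191137, 7210537544)
(x_5, y_5) = (362·137379191137 + 363·19·7210537544, 362·7210537544 + 19·137379191137) = (99462344632562, 5220419222531)

362 19
262087 13756
189750626 9959325
137379191137 7210537544
99462344632562 5220419222531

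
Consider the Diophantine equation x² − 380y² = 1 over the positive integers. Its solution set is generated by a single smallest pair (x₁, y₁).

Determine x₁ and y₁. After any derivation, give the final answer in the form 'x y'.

39 2

√380 = [19; 2,38, …], period ℓ=2 (even) → k=1
i=0: a=19 ⇒ p=19, q=1
i=1: a=2 ⇒ p=39, q=2
→ (39, 2).  Check: 39²=1521, 380·2²=1520, difference 1.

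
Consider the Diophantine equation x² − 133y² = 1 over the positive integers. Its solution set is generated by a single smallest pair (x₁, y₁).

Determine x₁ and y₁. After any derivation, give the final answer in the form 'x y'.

2588599 224460

√133 = [11; 1,1,7,5,1,…,1,1,22, …], period ℓ=16 (even) → k=15
step 0: (11, 1)  from 11·(1,0) + (0,1)
…
step 11: (29927, 2595)  from 1·(18948,1643) + (10979,952)
…
step 14: (1378591, 119539)  from 1·(1210008,104921) + (168583,14618)
step 15: (2588599, 224460)  from 1·(1378591,119539) + (1210008,104921)
fundamental: x₁=2588599, y₁=224460  (since 6700844782801 − 133·50382291600 = 1)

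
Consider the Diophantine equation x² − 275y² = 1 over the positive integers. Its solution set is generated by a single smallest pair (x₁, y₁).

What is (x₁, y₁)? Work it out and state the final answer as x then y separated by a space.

√275 = [16; 1,1,2,1,1,32, …], period ℓ=6 (even) → k=5
k=0  a_k=16  p_k/q_k = 16/1
k=1  a_k=1  p_k/q_k = 17/1
k=2  a_k=1  p_k/q_k = 33/2
…
k=4  a_k=1  p_k/q_k = 116/7
k=5  a_k=1  p_k/q_k = 199/12
→ (199, 12).  Check: 199²=39601, 275·12²=39600, difference 1.

199 12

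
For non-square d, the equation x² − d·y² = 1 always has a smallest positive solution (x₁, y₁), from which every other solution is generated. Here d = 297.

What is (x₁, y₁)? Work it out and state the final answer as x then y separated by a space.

48599 2820

d=297: √d = [17; 4,3,1,1,2,1,1,3,4,34] (ℓ=10, even), read p_9/q_9
k=0  a_k=17  p_k/q_k = 17/1
k=1  a_k=4  p_k/q_k = 69/4
k=2  a_k=3  p_k/q_k = 224/13
…
k=4  a_k=1  p_k/q_k = 517/30
…
k=6  a_k=1  p_k/q_k = 1844/107
k=7  a_k=1  p_k/q_k = 3171/184
k=8  a_k=3  p_k/q_k = 11357/659
k=9  a_k=4  p_k/q_k = 48599/2820
→ (48599, 2820).  Check: 48599²=2361862801, 297·2820²=2361862800, difference 1.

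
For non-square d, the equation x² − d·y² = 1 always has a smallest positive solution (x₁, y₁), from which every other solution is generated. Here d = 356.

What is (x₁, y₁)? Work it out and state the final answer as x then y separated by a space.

500001 26500

√356 → a₀=18, period (1,6,1,1,2,…,6,1,36); ℓ=14 even so k=13
step 0: (18, 1)  from 18·(1,0) + (0,1)
…
step 2: (132, 7)  from 6·(19,1) + (18,1)
…
step 5: (717, 38)  from 2·(283,15) + (151,8)
step 6: (1000, 53)  from 1·(717,38) + (283,15)
…
step 8: (9717, 515)  from 1·(8717,462) + (1000,53)
…
step 11: (66019, 3499)  from 1·(37868,2007) + (28151,1492)
step 12: (433982, 23001)  from 6·(66019,3499) + (37868,2007)
step 13: (500001, 26500)  from 1·(433982,23001) + (66019,3499)
(x₁, y₁) = (500001, 26500);  500001² − 356·26500² = 1 ✓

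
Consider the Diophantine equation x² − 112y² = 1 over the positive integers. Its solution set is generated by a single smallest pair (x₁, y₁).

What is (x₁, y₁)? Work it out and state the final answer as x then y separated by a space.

[10; 1,1,2,1,1,20] for √112; ℓ=6 ⇒ convergent index 5
i=0: a=10 ⇒ p=10, q=1
i=1: a=1 ⇒ p=11, q=1
…
i=3: a=2 ⇒ p=53, q=5
i=4: a=1 ⇒ p=74, q=7
i=5: a=1 ⇒ p=127, q=12
→ (127, 12).  Check: 127²=16129, 112·12²=16128, difference 1.

127 12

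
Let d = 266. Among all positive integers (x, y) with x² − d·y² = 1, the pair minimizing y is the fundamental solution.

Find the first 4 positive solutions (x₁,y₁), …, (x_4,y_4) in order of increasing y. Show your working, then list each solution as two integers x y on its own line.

685 42
938449 57540
1285674445 78829758
1761373051201 107996710920

[16; 3,4,3,32] for √266; ℓ=4 ⇒ convergent index 3
step 0: (16, 1)  from 16·(1,0) + (0,1)
step 1: (49, 3)  from 3·(16,1) + (1,0)
step 2: (212, 13)  from 4·(49,3) + (16,1)
step 3: (685, 42)  from 3·(212,13) + (49,3)
(x₁, y₁) = (685, 42);  685² − 266·42² = 1 ✓
(x_2, y_2) = (685·685 + 266·42·42, 685·42 + 42·685) = (938449, 57540)
(x_3, y_3) = (685·938449 + 266·42·57540, 685·57540 + 42·938449) = (1285674445, 78829758)
(x_4, y_4) = (685·1285674445 + 266·42·78829758, 685·78829758 + 42·1285674445) = (1761373051201, 107996710920)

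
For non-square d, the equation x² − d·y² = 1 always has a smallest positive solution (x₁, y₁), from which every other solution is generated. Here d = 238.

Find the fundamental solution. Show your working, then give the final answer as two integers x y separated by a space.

11663 756

√238 = [15; 2,2,1,14,1,2,2,30, …], period ℓ=8 (even) → k=7
step 0: (15, 1)  from 15·(1,0) + (0,1)
step 1: (31, 2)  from 2·(15,1) + (1,0)
…
step 3: (108, 7)  from 1·(77,5) + (31,2)
…
step 5: (1697, 110)  from 1·(1589,103) + (108,7)
step 6: (4983, 323)  from 2·(1697,110) + (1589,103)
step 7: (11663, 756)  from 2·(4983,323) + (1697,110)
(x₁, y₁) = (11663, 756);  11663² − 238·756² = 1 ✓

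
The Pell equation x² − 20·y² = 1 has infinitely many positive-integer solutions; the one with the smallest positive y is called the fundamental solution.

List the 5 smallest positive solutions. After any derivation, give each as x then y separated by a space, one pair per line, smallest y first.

9 2
161 36
2889 646
51841 11592
930249 208010

d=20: √d = [4; 2,8] (ℓ=2, even), read p_1/q_1
a_0=4:  p_0=4·1+0=4,  q_0=4·0+1=1
a_1=2:  p_1=2·4+1=9,  q_1=2·1+0=2
→ (9, 2).  Check: 9²=81, 20·2²=80, difference 1.
(9+2√20)^2 = 161 + 36√20
(9+2√20)^3 = 2889 + 646√20
(9+2√20)^4 = 51841 + 11592√20
(9+2√20)^5 = 930249 + 208010√20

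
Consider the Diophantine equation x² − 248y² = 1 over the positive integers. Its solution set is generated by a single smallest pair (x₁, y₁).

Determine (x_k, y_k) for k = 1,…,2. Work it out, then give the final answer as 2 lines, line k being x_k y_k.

63 4
7937 504

[15; 1,2,1,30] for √248; ℓ=4 ⇒ convergent index 3
step 0: (15, 1)  from 15·(1,0) + (0,1)
step 1: (16, 1)  from 1·(15,1) + (1,0)
step 2: (47, 3)  from 2·(16,1) + (15,1)
step 3: (63, 4)  from 1·(47,3) + (16,1)
(x₁, y₁) = (63, 4);  63² − 248·4² = 1 ✓
(63+4√248)^2 = 7937 + 504√248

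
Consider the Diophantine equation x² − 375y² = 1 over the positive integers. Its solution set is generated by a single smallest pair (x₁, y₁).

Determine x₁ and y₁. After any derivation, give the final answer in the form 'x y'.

√375 → a₀=19, period (2,1,2,1,5,1,2,1,2,38); ℓ=10 even so k=9
a_0=19:  p_0=19·1+0=19,  q_0=19·0+1=1
a_1=2:  p_1=2·19+1=39,  q_1=2·1+0=2
…
a_3=2:  p_3=2·58+39=155,  q_3=2·3+2=8
a_4=1:  p_4=1·155+58=213,  q_4=1·8+3=11
a_5=5:  p_5=5·213+155=1220,  q_5=5·11+8=63
…
a_8=1:  p_8=1·4086+1433=5519,  q_8=1·211+74=285
a_9=2:  p_9=2·5519+4086=15124,  q_9=2·285+211=781
(x₁, y₁) = (15124, 781);  15124² − 375·781² = 1 ✓

15124 781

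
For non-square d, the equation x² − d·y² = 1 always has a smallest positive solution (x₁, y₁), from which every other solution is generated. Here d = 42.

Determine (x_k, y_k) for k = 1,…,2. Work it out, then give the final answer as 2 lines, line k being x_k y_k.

√42 = [6; 2,12, …], period ℓ=2 (even) → k=1
i=0: a=6 ⇒ p=6, q=1
i=1: a=2 ⇒ p=13, q=2
(x₁, y₁) = (13, 2);  13² − 42·2² = 1 ✓
n=2: (13,2)∘(13,2) = (13·13+42·2·2, 13·2+2·13) = (337,52)

13 2
337 52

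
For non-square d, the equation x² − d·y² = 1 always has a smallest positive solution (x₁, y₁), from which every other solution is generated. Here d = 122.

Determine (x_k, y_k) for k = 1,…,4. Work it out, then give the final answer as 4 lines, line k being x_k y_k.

√122 → a₀=11, period (22); ℓ=1 odd so k=1
step 0: (11, 1)  from 11·(1,0) + (0,1)
step 1: (243, 22)  from 22·(11,1) + (1,0)
fundamental: x₁=243, y₁=22  (since 59049 − 122·484 = 1)
k=2:  x_2 = 243·243+122·22·22 = 118097,  y_2 = 243·22+22·243 = 10692
k=3:  x_3 = 243·118097+122·22·10692 = 57394899,  y_3 = 243·10692+22·118097 = 5196290
k=4:  x_4 = 243·57394899+122·22·5196290 = 27893802817,  y_4 = 243·5196290+22·57394899 = 2525386248

243 22
118097 10692
57394899 5196290
27893802817 2525386248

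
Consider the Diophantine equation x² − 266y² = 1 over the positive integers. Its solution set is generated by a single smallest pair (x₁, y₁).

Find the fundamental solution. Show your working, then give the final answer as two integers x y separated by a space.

685 42

√266 → a₀=16, period (3,4,3,32); ℓ=4 even so k=3
step 0: (16, 1)  from 16·(1,0) + (0,1)
step 1: (49, 3)  from 3·(16,1) + (1,0)
step 2: (212, 13)  from 4·(49,3) + (16,1)
step 3: (685, 42)  from 3·(212,13) + (49,3)
fundamental: x₁=685, y₁=42  (since 469225 − 266·1764 = 1)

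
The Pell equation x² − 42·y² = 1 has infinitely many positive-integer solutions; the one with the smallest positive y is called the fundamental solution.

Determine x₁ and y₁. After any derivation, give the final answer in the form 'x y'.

√42 = [6; 2,12, …], period ℓ=2 (even) → k=1
i=0: a=6 ⇒ p=6, q=1
i=1: a=2 ⇒ p=13, q=2
(x₁, y₁) = (13, 2);  13² − 42·2² = 1 ✓

13 2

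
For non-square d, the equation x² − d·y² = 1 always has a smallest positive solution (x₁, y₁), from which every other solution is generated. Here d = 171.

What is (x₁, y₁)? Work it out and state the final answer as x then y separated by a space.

170 13

√171 = [13; 13,26, …], period ℓ=2 (even) → k=1
step 0: (13, 1)  from 13·(1,0) + (0,1)
step 1: (170, 13)  from 13·(13,1) + (1,0)
(x₁, y₁) = (170, 13);  170² − 171·13² = 1 ✓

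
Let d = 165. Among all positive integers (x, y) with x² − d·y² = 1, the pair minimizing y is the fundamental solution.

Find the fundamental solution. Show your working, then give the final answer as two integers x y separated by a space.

[12; 1,5,2,5,1,24] for √165; ℓ=6 ⇒ convergent index 5
step 0: (12, 1)  from 12·(1,0) + (0,1)
step 1: (13, 1)  from 1·(12,1) + (1,0)
step 2: (77, 6)  from 5·(13,1) + (12,1)
step 3: (167, 13)  from 2·(77,6) + (13,1)
step 4: (912, 71)  from 5·(167,13) + (77,6)
step 5: (1079, 84)  from 1·(912,71) + (167,13)
fundamental: x₁=1079, y₁=84  (since 1164241 − 165·7056 = 1)

1079 84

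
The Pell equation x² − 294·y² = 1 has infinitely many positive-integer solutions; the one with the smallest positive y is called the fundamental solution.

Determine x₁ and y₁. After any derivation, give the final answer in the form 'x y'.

4801 280

√294 → a₀=17, period (6,1,4,1,6,34); ℓ=6 even so k=5
i=0: a=17 ⇒ p=17, q=1
i=1: a=6 ⇒ p=103, q=6
i=2: a=1 ⇒ p=120, q=7
…
i=4: a=1 ⇒ p=703, q=41
i=5: a=6 ⇒ p=4801, q=280
→ (4801, 280).  Check: 4801²=23049601, 294·280²=23049600, difference 1.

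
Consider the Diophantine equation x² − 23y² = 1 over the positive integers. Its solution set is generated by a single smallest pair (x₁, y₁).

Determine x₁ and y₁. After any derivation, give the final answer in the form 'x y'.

d=23: √d = [4; 1,3,1,8] (ℓ=4, even), read p_3/q_3
step 0: (4, 1)  from 4·(1,0) + (0,1)
…
step 2: (19, 4)  from 3·(5,1) + (4,1)
step 3: (24, 5)  from 1·(19,4) + (5,1)
→ (24, 5).  Check: 24²=576, 23·5²=575, difference 1.

24 5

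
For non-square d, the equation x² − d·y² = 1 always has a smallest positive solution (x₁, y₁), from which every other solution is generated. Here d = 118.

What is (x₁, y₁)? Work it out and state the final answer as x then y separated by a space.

306917 28254

√118 → a₀=10, period (1,6,3,2,10,2,3,6,1,20); ℓ=10 even so k=9
i=0: a=10 ⇒ p=10, q=1
…
i=3: a=3 ⇒ p=239, q=22
i=4: a=2 ⇒ p=554, q=51
i=5: a=10 ⇒ p=5779, q=532
i=6: a=2 ⇒ p=12112, q=1115
i=7: a=3 ⇒ p=42115, q=3877
i=8: a=6 ⇒ p=264802, q=24377
i=9: a=1 ⇒ p=306917, q=28254
→ (306917, 28254).  Check: 306917²=94198044889, 118·28254²=94198044888, difference 1.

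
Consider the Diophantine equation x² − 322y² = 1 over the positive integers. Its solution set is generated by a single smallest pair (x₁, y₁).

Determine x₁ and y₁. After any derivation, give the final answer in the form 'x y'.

d=322: √d = [17; 1,16,1,34] (ℓ=4, even), read p_3/q_3
k=0  a_k=17  p_k/q_k = 17/1
…
k=2  a_k=16  p_k/q_k = 305/17
k=3  a_k=1  p_k/q_k = 323/18
fundamental: x₁=323, y₁=18  (since 104329 − 322·324 = 1)

323 18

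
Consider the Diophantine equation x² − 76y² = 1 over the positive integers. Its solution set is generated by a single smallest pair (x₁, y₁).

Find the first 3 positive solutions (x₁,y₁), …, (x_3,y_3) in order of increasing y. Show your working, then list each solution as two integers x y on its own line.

√76 → a₀=8, period (1,2,1,1,5,4,5,1,1,2,1,16); ℓ=12 even so k=11
k=0  a_k=8  p_k/q_k = 8/1
…
k=2  a_k=2  p_k/q_k = 26/3
k=3  a_k=1  p_k/q_k = 35/4
…
k=7  a_k=5  p_k/q_k = 7445/854
k=8  a_k=1  p_k/q_k = 8866/1017
k=9  a_k=1  p_k/q_k = 16311/1871
k=10  a_k=2  p_k/q_k = 41488/4759
k=11  a_k=1  p_k/q_k = 57799/6630
→ (57799, 6630).  Check: 57799²=3340724401, 76·6630²=3340724400, difference 1.
k=2:  x_2 = 57799·57799+76·6630·6630 = 6681448801,  y_2 = 57799·6630+6630·57799 = 766414740
k=3:  x_3 = 57799·6681448801+76·6630·766414740 = 772362118440199,  y_3 = 57799·766414740+6630·6681448801 = 88596011107890

57799 6630
6681448801 766414740
772362118440199 88596011107890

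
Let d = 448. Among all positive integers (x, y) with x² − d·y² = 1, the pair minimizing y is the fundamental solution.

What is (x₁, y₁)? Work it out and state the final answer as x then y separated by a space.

√448 → a₀=21, period (6,42); ℓ=2 even so k=1
step 0: (21, 1)  from 21·(1,0) + (0,1)
step 1: (127, 6)  from 6·(21,1) + (1,0)
(x₁, y₁) = (127, 6);  127² − 448·6² = 1 ✓

127 6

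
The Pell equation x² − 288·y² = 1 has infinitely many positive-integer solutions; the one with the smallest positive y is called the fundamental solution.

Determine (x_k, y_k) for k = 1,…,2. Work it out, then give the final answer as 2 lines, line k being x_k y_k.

√288 = [16; 1,32, …], period ℓ=2 (even) → k=1
i=0: a=16 ⇒ p=16, q=1
i=1: a=1 ⇒ p=17, q=1
→ (17, 1).  Check: 17²=289, 288·1²=288, difference 1.
(x_2, y_2) = (17·17 + 288·1·1, 17·1 + 1·17) = (577, 34)

17 1
577 34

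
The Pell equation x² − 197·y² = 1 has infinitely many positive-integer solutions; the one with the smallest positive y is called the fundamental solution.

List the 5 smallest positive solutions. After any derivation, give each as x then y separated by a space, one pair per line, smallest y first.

[14; 28] for √197; ℓ=1 ⇒ convergent index 1
step 0: (14, 1)  from 14·(1,0) + (0,1)
step 1: (393, 28)  from 28·(14,1) + (1,0)
(x₁, y₁) = (393, 28);  393² − 197·28² = 1 ✓
k=2:  x_2 = 393·393+197·28·28 = 308897,  y_2 = 393·28+28·393 = 22008
k=3:  x_3 = 393·308897+197·28·22008 = 242792649,  y_3 = 393·22008+28·308897 = 17298260
k=4:  x_4 = 393·242792649+197·28·17298260 = 190834713217,  y_4 = 393·17298260+28·242792649 = 13596410352
k=5:  x_5 = 393·190834713217+197·28·13596410352 = 149995841795913,  y_5 = 393·13596410352+28·190834713217 = 10686761238412

393 28
308897 22008
242792649 17298260
190834713217 13596410352
149995841795913 10686761238412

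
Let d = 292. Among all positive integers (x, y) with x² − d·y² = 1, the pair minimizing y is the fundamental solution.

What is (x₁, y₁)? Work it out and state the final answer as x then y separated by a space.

d=292: √d = [17; 11,2,1,3,8,3,1,2,11,34] (ℓ=10, even), read p_9/q_9
a_0=17:  p_0=17·1+0=17,  q_0=17·0+1=1
…
a_7=1:  p_7=1·55143+17669=72812,  q_7=1·3227+1034=4261
a_8=2:  p_8=2·72812+55143=200767,  q_8=2·4261+3227=11749
a_9=11:  p_9=11·200767+72812=2281249,  q_9=11·11749+4261=133500
(x₁, y₁) = (2281249, 133500);  2281249² − 292·133500² = 1 ✓

2281249 133500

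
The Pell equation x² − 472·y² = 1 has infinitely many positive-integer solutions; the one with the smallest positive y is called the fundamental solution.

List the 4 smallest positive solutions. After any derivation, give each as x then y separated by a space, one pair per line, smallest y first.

306917 14127
188396089777 8671632918
115643925371868101 5322943120573485
70986173286526887819457 3267403467465432958572

[21; 1,2,1,1,1,…,2,1,42] for √472; ℓ=14 ⇒ convergent index 13
step 0: (21, 1)  from 21·(1,0) + (0,1)
…
step 2: (65, 3)  from 2·(22,1) + (21,1)
…
step 9: (30003, 1381)  from 1·(24224,1115) + (5779,266)
…
step 11: (84230, 3877)  from 1·(54227,2496) + (30003,1381)
step 12: (222687, 10250)  from 2·(84230,3877) + (54227,2496)
step 13: (306917, 14127)  from 1·(222687,10250) + (84230,3877)
→ (306917, 14127).  Check: 306917²=94198044889, 472·14127²=94198044888, difference 1.
k=2:  x_2 = 306917·306917+472·14127·14127 = 188396089777,  y_2 = 306917·14127+14127·306917 = 8671632918
k=3:  x_3 = 306917·188396089777+472·14127·8671632918 = 115643925371868101,  y_3 = 306917·8671632918+14127·188396089777 = 5322943120573485
k=4:  x_4 = 306917·115643925371868101+472·14127·5322943120573485 = 70986173286526887819457,  y_4 = 306917·5322943120573485+14127·115643925371868101 = 3267403467465432958572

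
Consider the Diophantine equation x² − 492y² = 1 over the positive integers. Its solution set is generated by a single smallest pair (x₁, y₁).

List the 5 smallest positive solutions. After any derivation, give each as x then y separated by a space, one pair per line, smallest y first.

29767 1342
1772148577 79894628
105503093353351 4756446782010
6281021157926249857 283170302640288712
373934313510478265633287 16858260792630501398198

√492 → a₀=22, period (5,1,1,10,1,1,5,44); ℓ=8 even so k=7
k=0  a_k=22  p_k/q_k = 22/1
…
k=3  a_k=1  p_k/q_k = 244/11
k=4  a_k=10  p_k/q_k = 2573/116
…
k=6  a_k=1  p_k/q_k = 5390/243
k=7  a_k=5  p_k/q_k = 29767/1342
→ (29767, 1342).  Check: 29767²=886074289, 492·1342²=886074288, difference 1.
(29767+1342√492)^2 = 1772148577 + 79894628√492
(29767+1342√492)^3 = 105503093353351 + 4756446782010√492
(29767+1342√492)^4 = 6281021157926249857 + 283170302640288712√492
(29767+1342√492)^5 = 373934313510478265633287 + 16858260792630501398198√492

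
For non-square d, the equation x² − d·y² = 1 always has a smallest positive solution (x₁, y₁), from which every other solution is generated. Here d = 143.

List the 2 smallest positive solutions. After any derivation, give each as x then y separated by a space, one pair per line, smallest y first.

√143 → a₀=11, period (1,22); ℓ=2 even so k=1
k=0  a_k=11  p_k/q_k = 11/1
k=1  a_k=1  p_k/q_k = 12/1
fundamental: x₁=12, y₁=1  (since 144 − 143·1 = 1)
(12+1√143)^2 = 287 + 24√143

12 1
287 24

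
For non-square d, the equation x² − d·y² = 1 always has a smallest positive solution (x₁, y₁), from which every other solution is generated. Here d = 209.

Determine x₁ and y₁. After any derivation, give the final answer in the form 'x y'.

46551 3220

√209 → a₀=14, period (2,5,3,2,3,5,2,28); ℓ=8 even so k=7
i=0: a=14 ⇒ p=14, q=1
i=1: a=2 ⇒ p=29, q=2
…
i=3: a=3 ⇒ p=506, q=35
…
i=5: a=3 ⇒ p=4019, q=278
i=6: a=5 ⇒ p=21266, q=1471
i=7: a=2 ⇒ p=46551, q=3220
(x₁, y₁) = (46551, 3220);  46551² − 209·3220² = 1 ✓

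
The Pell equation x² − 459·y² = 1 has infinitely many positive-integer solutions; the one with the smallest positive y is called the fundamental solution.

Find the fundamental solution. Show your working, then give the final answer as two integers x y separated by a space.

499850 23331

√459 = [21; 2,2,1,4,21,4,1,2,2,42, …], period ℓ=10 (even) → k=9
a_0=21:  p_0=21·1+0=21,  q_0=21·0+1=1
a_1=2:  p_1=2·21+1=43,  q_1=2·1+0=2
a_2=2:  p_2=2·43+21=107,  q_2=2·2+1=5
a_3=1:  p_3=1·107+43=150,  q_3=1·5+2=7
…
a_6=4:  p_6=4·14997+707=60695,  q_6=4·700+33=2833
a_7=1:  p_7=1·60695+14997=75692,  q_7=1·2833+700=3533
a_8=2:  p_8=2·75692+60695=212079,  q_8=2·3533+2833=9899
a_9=2:  p_9=2·212079+75692=499850,  q_9=2·9899+3533=23331
→ (499850, 23331).  Check: 499850²=249850022500, 459·23331²=249850022499, difference 1.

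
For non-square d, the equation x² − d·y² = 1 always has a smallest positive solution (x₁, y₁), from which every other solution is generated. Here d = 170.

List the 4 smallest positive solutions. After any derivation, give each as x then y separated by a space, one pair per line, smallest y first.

[13; 26] for √170; ℓ=1 ⇒ convergent index 1
i=0: a=13 ⇒ p=13, q=1
i=1: a=26 ⇒ p=339, q=26
(x₁, y₁) = (339, 26);  339² − 170·26² = 1 ✓
(x_2, y_2) = (339·339 + 170·26·26, 339·26 + 26·339) = (229841, 17628)
(x_3, y_3) = (339·229841 + 170·26·17628, 339·17628 + 26·229841) = (155831859, 11951758)
(x_4, y_4) = (339·155831859 + 170·26·11951758, 339·11951758 + 26·155831859) = (105653770561, 8103274296)

339 26
229841 17628
155831859 11951758
105653770561 8103274296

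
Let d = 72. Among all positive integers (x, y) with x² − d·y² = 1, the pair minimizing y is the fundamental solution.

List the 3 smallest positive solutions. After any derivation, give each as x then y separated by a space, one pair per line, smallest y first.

√72 → a₀=8, period (2,16); ℓ=2 even so k=1
a_0=8:  p_0=8·1+0=8,  q_0=8·0+1=1
a_1=2:  p_1=2·8+1=17,  q_1=2·1+0=2
fundamental: x₁=17, y₁=2  (since 289 − 72·4 = 1)
k=2:  x_2 = 17·17+72·2·2 = 577,  y_2 = 17·2+2·17 = 68
k=3:  x_3 = 17·577+72·2·68 = 19601,  y_3 = 17·68+2·577 = 2310

17 2
577 68
19601 2310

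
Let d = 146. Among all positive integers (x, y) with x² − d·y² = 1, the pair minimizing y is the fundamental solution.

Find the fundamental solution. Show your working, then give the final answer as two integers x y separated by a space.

√146 = [12; 12,24, …], period ℓ=2 (even) → k=1
k=0  a_k=12  p_k/q_k = 12/1
k=1  a_k=12  p_k/q_k = 145/12
(x₁, y₁) = (145, 12);  145² − 146·12² = 1 ✓

145 12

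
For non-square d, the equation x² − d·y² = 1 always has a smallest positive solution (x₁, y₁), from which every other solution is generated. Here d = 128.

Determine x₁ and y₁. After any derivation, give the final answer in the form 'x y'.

[11; 3,5,3,22] for √128; ℓ=4 ⇒ convergent index 3
a_0=11:  p_0=11·1+0=11,  q_0=11·0+1=1
a_1=3:  p_1=3·11+1=34,  q_1=3·1+0=3
a_2=5:  p_2=5·34+11=181,  q_2=5·3+1=16
a_3=3:  p_3=3·181+34=577,  q_3=3·16+3=51
→ (577, 51).  Check: 577²=332929, 128·51²=332928, difference 1.

577 51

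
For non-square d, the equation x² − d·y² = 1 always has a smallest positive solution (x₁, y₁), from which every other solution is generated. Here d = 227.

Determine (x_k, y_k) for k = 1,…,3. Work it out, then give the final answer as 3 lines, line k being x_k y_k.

226 15
102151 6780
46172026 3064545

[15; 15,30] for √227; ℓ=2 ⇒ convergent index 1
i=0: a=15 ⇒ p=15, q=1
i=1: a=15 ⇒ p=226, q=15
(x₁, y₁) = (226, 15);  226² − 227·15² = 1 ✓
n=2: (226,15)∘(226,15) = (226·226+227·15·15, 226·15+15·226) = (102151,6780)
n=3: (102151,6780)∘(226,15) = (226·102151+227·15·6780, 226·6780+15·102151) = (46172026,3064545)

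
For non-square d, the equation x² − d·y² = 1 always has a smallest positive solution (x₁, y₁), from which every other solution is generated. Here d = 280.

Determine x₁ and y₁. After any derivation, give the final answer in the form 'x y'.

[16; 1,2,1,2,1,32] for √280; ℓ=6 ⇒ convergent index 5
k=0  a_k=16  p_k/q_k = 16/1
k=1  a_k=1  p_k/q_k = 17/1
…
k=4  a_k=2  p_k/q_k = 184/11
k=5  a_k=1  p_k/q_k = 251/15
→ (251, 15).  Check: 251²=63001, 280·15²=63000, difference 1.

251 15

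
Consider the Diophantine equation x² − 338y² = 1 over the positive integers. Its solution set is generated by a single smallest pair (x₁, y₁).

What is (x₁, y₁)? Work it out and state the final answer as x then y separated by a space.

d=338: √d = [18; 2,1,1,2,36] (ℓ=5, odd), read p_9/q_9
i=0: a=18 ⇒ p=18, q=1
i=1: a=2 ⇒ p=37, q=2
…
i=3: a=1 ⇒ p=92, q=5
i=4: a=2 ⇒ p=239, q=13
i=5: a=36 ⇒ p=8696, q=473
i=6: a=2 ⇒ p=17631, q=959
i=7: a=1 ⇒ p=26327, q=1432
i=8: a=1 ⇒ p=43958, q=2391
i=9: a=2 ⇒ p=114243, q=6214
→ (114243, 6214).  Check: 114243²=13051463049, 338·6214²=13051463048, difference 1.

114243 6214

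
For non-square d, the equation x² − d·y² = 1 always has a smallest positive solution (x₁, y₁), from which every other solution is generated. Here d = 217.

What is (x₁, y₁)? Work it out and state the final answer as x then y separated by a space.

3844063 260952

[14; 1,2,1,2,1,…,2,1,28] for √217; ℓ=16 ⇒ convergent index 15
k=0  a_k=14  p_k/q_k = 14/1
…
k=7  a_k=9  p_k/q_k = 3668/249
…
k=9  a_k=9  p_k/q_k = 139163/9447
k=10  a_k=1  p_k/q_k = 154218/10469
k=11  a_k=1  p_k/q_k = 293381/19916
…
k=13  a_k=1  p_k/q_k = 1034361/70217
k=14  a_k=2  p_k/q_k = 2809702/190735
k=15  a_k=1  p_k/q_k = 3844063/260952
→ (3844063, 260952).  Check: 3844063²=14776820347969, 217·260952²=14776820347968, difference 1.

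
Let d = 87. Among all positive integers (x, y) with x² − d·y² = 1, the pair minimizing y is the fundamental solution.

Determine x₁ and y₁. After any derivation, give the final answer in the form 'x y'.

28 3

d=87: √d = [9; 3,18] (ℓ=2, even), read p_1/q_1
k=0  a_k=9  p_k/q_k = 9/1
k=1  a_k=3  p_k/q_k = 28/3
(x₁, y₁) = (28, 3);  28² − 87·3² = 1 ✓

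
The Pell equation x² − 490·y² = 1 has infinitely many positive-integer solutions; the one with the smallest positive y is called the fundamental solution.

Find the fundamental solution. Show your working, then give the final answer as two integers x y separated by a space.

1039681 46968

[22; 7,2,1,4,4,4,1,2,7,44] for √490; ℓ=10 ⇒ convergent index 9
i=0: a=22 ⇒ p=22, q=1
…
i=5: a=4 ⇒ p=9607, q=434
i=6: a=4 ⇒ p=40708, q=1839
i=7: a=1 ⇒ p=50315, q=2273
i=8: a=2 ⇒ p=141338, q=6385
i=9: a=7 ⇒ p=1039681, q=46968
fundamental: x₁=1039681, y₁=46968  (since 1080936581761 − 490·2205993024 = 1)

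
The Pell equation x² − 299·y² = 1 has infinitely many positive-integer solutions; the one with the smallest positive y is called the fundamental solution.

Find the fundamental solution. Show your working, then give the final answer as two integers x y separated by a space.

√299 → a₀=17, period (3,2,3,34); ℓ=4 even so k=3
k=0  a_k=17  p_k/q_k = 17/1
k=1  a_k=3  p_k/q_k = 52/3
k=2  a_k=2  p_k/q_k = 121/7
k=3  a_k=3  p_k/q_k = 415/24
→ (415, 24).  Check: 415²=172225, 299·24²=172224, difference 1.

415 24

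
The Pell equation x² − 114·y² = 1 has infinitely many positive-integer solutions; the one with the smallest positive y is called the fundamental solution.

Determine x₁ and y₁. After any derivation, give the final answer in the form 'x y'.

√114 → a₀=10, period (1,2,10,2,1,20); ℓ=6 even so k=5
step 0: (10, 1)  from 10·(1,0) + (0,1)
…
step 2: (32, 3)  from 2·(11,1) + (10,1)
step 3: (331, 31)  from 10·(32,3) + (11,1)
step 4: (694, 65)  from 2·(331,31) + (32,3)
step 5: (1025, 96)  from 1·(694,65) + (331,31)
(x₁, y₁) = (1025, 96);  1025² − 114·96² = 1 ✓

1025 96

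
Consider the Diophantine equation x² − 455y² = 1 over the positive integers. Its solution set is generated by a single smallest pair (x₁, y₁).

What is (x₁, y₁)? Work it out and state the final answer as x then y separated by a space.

64 3

[21; 3,42] for √455; ℓ=2 ⇒ convergent index 1
k=0  a_k=21  p_k/q_k = 21/1
k=1  a_k=3  p_k/q_k = 64/3
→ (64, 3).  Check: 64²=4096, 455·3²=4095, difference 1.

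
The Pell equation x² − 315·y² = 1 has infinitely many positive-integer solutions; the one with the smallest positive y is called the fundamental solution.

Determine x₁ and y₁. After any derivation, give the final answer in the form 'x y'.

71 4

d=315: √d = [17; 1,2,1,34] (ℓ=4, even), read p_3/q_3
i=0: a=17 ⇒ p=17, q=1
i=1: a=1 ⇒ p=18, q=1
i=2: a=2 ⇒ p=53, q=3
i=3: a=1 ⇒ p=71, q=4
fundamental: x₁=71, y₁=4  (since 5041 − 315·16 = 1)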